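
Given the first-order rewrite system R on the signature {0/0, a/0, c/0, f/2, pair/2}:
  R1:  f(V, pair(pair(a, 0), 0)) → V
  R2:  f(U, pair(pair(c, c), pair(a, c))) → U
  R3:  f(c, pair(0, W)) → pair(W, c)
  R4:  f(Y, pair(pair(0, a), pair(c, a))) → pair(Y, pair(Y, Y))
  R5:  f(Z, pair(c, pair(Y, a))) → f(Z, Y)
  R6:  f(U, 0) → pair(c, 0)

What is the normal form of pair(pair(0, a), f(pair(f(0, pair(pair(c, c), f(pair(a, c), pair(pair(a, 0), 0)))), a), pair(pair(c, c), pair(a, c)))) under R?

pair(pair(0, a), pair(0, a))

1. pair(pair(0, a), f(pair(f(0, pair(pair(c, c), f(pair(a, c), pair(pair(a, 0), 0)))), a), pair(pair(c, c), pair(a, c))))  →  pair(pair(0, a), pair(f(0, pair(pair(c, c), f(pair(a, c), pair(pair(a, 0), 0)))), a))   [R2 at 2]
2. pair(pair(0, a), pair(f(0, pair(pair(c, c), f(pair(a, c), pair(pair(a, 0), 0)))), a))  →  pair(pair(0, a), pair(f(0, pair(pair(c, c), pair(a, c))), a))   [R1 at 2.1.2.2]
3. pair(pair(0, a), pair(f(0, pair(pair(c, c), pair(a, c))), a))  →  pair(pair(0, a), pair(0, a))   [R2 at 2.1]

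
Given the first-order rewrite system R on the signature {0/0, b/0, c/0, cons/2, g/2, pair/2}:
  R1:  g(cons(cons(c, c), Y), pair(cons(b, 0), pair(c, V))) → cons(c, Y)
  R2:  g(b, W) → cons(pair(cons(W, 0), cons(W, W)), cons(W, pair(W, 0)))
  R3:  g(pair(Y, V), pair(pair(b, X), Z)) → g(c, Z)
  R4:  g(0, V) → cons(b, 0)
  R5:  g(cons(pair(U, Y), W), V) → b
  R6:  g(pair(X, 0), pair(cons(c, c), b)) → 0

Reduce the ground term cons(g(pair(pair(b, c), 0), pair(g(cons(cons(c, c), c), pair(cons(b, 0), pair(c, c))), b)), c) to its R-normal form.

1. cons(g(pair(pair(b, c), 0), pair(g(cons(cons(c, c), c), pair(cons(b, 0), pair(c, c))), b)), c)  →  cons(g(pair(pair(b, c), 0), pair(cons(c, c), b)), c)   [R1 at 1.2.1]
2. cons(g(pair(pair(b, c), 0), pair(cons(c, c), b)), c)  →  cons(0, c)   [R6 at 1]

cons(0, c)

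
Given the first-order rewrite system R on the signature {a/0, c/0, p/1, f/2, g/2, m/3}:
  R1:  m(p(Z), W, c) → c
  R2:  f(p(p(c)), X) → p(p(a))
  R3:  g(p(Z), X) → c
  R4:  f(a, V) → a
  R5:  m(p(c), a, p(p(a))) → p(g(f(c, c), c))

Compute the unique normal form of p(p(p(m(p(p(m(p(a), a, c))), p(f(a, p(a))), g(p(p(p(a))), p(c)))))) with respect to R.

p(p(p(c)))

1. p(p(p(m(p(p(m(p(a), a, c))), p(f(a, p(a))), g(p(p(p(a))), p(c))))))  →  p(p(p(m(p(p(c)), p(f(a, p(a))), g(p(p(p(a))), p(c))))))   [R1 at 1.1.1.1.1.1]
2. p(p(p(m(p(p(c)), p(f(a, p(a))), g(p(p(p(a))), p(c))))))  →  p(p(p(m(p(p(c)), p(a), g(p(p(p(a))), p(c))))))   [R4 at 1.1.1.2.1]
3. p(p(p(m(p(p(c)), p(a), g(p(p(p(a))), p(c))))))  →  p(p(p(m(p(p(c)), p(a), c))))   [R3 at 1.1.1.3]
4. p(p(p(m(p(p(c)), p(a), c))))  →  p(p(p(c)))   [R1 at 1.1.1]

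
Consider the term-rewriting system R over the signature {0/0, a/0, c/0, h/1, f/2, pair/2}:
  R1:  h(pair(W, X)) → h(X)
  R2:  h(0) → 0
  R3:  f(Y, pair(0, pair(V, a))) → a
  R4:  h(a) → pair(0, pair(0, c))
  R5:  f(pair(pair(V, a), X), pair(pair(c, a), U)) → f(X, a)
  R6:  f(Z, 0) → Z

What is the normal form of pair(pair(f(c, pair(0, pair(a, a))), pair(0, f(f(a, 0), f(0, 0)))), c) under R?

pair(pair(a, pair(0, a)), c)

1. pair(pair(f(c, pair(0, pair(a, a))), pair(0, f(f(a, 0), f(0, 0)))), c)  →  pair(pair(a, pair(0, f(f(a, 0), f(0, 0)))), c)   [R3 at 1.1]
2. pair(pair(a, pair(0, f(f(a, 0), f(0, 0)))), c)  →  pair(pair(a, pair(0, f(a, f(0, 0)))), c)   [R6 at 1.2.2.1]
3. pair(pair(a, pair(0, f(a, f(0, 0)))), c)  →  pair(pair(a, pair(0, f(a, 0))), c)   [R6 at 1.2.2.2]
4. pair(pair(a, pair(0, f(a, 0))), c)  →  pair(pair(a, pair(0, a)), c)   [R6 at 1.2.2]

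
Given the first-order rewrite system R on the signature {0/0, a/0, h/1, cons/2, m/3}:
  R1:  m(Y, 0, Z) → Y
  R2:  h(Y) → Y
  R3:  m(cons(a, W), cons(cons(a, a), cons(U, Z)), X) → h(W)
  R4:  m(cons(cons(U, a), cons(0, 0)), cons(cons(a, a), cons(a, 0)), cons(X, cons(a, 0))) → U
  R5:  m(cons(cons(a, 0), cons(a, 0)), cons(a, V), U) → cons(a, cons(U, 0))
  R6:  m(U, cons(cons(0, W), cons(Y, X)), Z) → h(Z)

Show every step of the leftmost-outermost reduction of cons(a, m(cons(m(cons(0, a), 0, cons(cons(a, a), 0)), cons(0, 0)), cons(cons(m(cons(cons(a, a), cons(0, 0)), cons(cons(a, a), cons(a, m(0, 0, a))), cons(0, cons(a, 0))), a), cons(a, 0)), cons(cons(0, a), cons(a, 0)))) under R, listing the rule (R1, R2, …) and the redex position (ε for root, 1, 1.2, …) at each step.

cons(a, 0)

1. cons(a, m(cons(m(cons(0, a), 0, cons(cons(a, a), 0)), cons(0, 0)), cons(cons(m(cons(cons(a, a), cons(0, 0)), cons(cons(a, a), cons(a, m(0, 0, a))), cons(0, cons(a, 0))), a), cons(a, 0)), cons(cons(0, a), cons(a, 0))))  →  cons(a, m(cons(cons(0, a), cons(0, 0)), cons(cons(m(cons(cons(a, a), cons(0, 0)), cons(cons(a, a), cons(a, m(0, 0, a))), cons(0, cons(a, 0))), a), cons(a, 0)), cons(cons(0, a), cons(a, 0))))   [R1 at 2.1.1]
2. cons(a, m(cons(cons(0, a), cons(0, 0)), cons(cons(m(cons(cons(a, a), cons(0, 0)), cons(cons(a, a), cons(a, m(0, 0, a))), cons(0, cons(a, 0))), a), cons(a, 0)), cons(cons(0, a), cons(a, 0))))  →  cons(a, m(cons(cons(0, a), cons(0, 0)), cons(cons(m(cons(cons(a, a), cons(0, 0)), cons(cons(a, a), cons(a, 0)), cons(0, cons(a, 0))), a), cons(a, 0)), cons(cons(0, a), cons(a, 0))))   [R1 at 2.2.1.1.2.2.2]
3. cons(a, m(cons(cons(0, a), cons(0, 0)), cons(cons(m(cons(cons(a, a), cons(0, 0)), cons(cons(a, a), cons(a, 0)), cons(0, cons(a, 0))), a), cons(a, 0)), cons(cons(0, a), cons(a, 0))))  →  cons(a, m(cons(cons(0, a), cons(0, 0)), cons(cons(a, a), cons(a, 0)), cons(cons(0, a), cons(a, 0))))   [R4 at 2.2.1.1]
4. cons(a, m(cons(cons(0, a), cons(0, 0)), cons(cons(a, a), cons(a, 0)), cons(cons(0, a), cons(a, 0))))  →  cons(a, 0)   [R4 at 2]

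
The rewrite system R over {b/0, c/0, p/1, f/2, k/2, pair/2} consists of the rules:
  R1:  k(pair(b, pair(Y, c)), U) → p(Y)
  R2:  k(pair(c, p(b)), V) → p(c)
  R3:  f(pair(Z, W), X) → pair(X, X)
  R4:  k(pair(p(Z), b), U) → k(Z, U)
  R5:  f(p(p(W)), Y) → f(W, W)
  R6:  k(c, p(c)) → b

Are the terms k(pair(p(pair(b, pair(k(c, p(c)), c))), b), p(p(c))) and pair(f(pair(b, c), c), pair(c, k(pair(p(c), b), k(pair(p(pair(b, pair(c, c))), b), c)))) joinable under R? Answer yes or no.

Reduce t₁ = k(pair(p(pair(b, pair(k(c, p(c)), c))), b), p(p(c))):
1. k(pair(p(pair(b, pair(k(c, p(c)), c))), b), p(p(c)))  →  k(pair(b, pair(k(c, p(c)), c)), p(p(c)))   [R4 at ε]
2. k(pair(b, pair(k(c, p(c)), c)), p(p(c)))  →  p(k(c, p(c)))   [R1 at ε]
3. p(k(c, p(c)))  →  p(b)   [R6 at 1]

Reduce t₂ = pair(f(pair(b, c), c), pair(c, k(pair(p(c), b), k(pair(p(pair(b, pair(c, c))), b), c)))):
1. pair(f(pair(b, c), c), pair(c, k(pair(p(c), b), k(pair(p(pair(b, pair(c, c))), b), c))))  →  pair(pair(c, c), pair(c, k(pair(p(c), b), k(pair(p(pair(b, pair(c, c))), b), c))))   [R3 at 1]
2. pair(pair(c, c), pair(c, k(pair(p(c), b), k(pair(p(pair(b, pair(c, c))), b), c))))  →  pair(pair(c, c), pair(c, k(c, k(pair(p(pair(b, pair(c, c))), b), c))))   [R4 at 2.2]
3. pair(pair(c, c), pair(c, k(c, k(pair(p(pair(b, pair(c, c))), b), c))))  →  pair(pair(c, c), pair(c, k(c, k(pair(b, pair(c, c)), c))))   [R4 at 2.2.2]
4. pair(pair(c, c), pair(c, k(c, k(pair(b, pair(c, c)), c))))  →  pair(pair(c, c), pair(c, k(c, p(c))))   [R1 at 2.2.2]
5. pair(pair(c, c), pair(c, k(c, p(c))))  →  pair(pair(c, c), pair(c, b))   [R6 at 2.2]

no — NF(t₁) = p(b), NF(t₂) = pair(pair(c, c), pair(c, b))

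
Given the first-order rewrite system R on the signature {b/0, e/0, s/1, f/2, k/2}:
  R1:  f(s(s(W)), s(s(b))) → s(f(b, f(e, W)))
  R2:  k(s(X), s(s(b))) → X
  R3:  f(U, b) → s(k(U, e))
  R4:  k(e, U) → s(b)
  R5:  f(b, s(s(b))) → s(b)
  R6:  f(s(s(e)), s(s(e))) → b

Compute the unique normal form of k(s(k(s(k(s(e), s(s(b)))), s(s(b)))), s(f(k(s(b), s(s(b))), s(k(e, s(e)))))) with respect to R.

e

1. k(s(k(s(k(s(e), s(s(b)))), s(s(b)))), s(f(k(s(b), s(s(b))), s(k(e, s(e))))))  →  k(s(k(s(e), s(s(b)))), s(f(k(s(b), s(s(b))), s(k(e, s(e))))))   [R2 at 1.1]
2. k(s(k(s(e), s(s(b)))), s(f(k(s(b), s(s(b))), s(k(e, s(e))))))  →  k(s(e), s(f(k(s(b), s(s(b))), s(k(e, s(e))))))   [R2 at 1.1]
3. k(s(e), s(f(k(s(b), s(s(b))), s(k(e, s(e))))))  →  k(s(e), s(f(b, s(k(e, s(e))))))   [R2 at 2.1.1]
4. k(s(e), s(f(b, s(k(e, s(e))))))  →  k(s(e), s(f(b, s(s(b)))))   [R4 at 2.1.2.1]
5. k(s(e), s(f(b, s(s(b)))))  →  k(s(e), s(s(b)))   [R5 at 2.1]
6. k(s(e), s(s(b)))  →  e   [R2 at ε]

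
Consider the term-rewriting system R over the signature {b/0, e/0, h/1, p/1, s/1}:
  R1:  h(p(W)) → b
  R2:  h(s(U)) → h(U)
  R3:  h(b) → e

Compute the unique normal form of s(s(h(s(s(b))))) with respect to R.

1. s(s(h(s(s(b)))))  →  s(s(h(s(b))))   [R2 at 1.1]
2. s(s(h(s(b))))  →  s(s(h(b)))   [R2 at 1.1]
3. s(s(h(b)))  →  s(s(e))   [R3 at 1.1]

s(s(e))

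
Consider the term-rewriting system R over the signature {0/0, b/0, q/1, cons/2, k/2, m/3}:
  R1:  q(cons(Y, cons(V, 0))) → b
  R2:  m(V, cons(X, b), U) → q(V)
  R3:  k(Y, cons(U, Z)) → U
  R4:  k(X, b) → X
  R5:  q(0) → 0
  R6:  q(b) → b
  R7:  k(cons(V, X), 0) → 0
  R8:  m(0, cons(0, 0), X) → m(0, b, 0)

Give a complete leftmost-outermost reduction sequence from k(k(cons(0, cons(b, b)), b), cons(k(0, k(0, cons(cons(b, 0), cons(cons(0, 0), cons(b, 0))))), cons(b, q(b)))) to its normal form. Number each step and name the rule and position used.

1. k(k(cons(0, cons(b, b)), b), cons(k(0, k(0, cons(cons(b, 0), cons(cons(0, 0), cons(b, 0))))), cons(b, q(b))))  →  k(0, k(0, cons(cons(b, 0), cons(cons(0, 0), cons(b, 0)))))   [R3 at ε]
2. k(0, k(0, cons(cons(b, 0), cons(cons(0, 0), cons(b, 0)))))  →  k(0, cons(b, 0))   [R3 at 2]
3. k(0, cons(b, 0))  →  b   [R3 at ε]

b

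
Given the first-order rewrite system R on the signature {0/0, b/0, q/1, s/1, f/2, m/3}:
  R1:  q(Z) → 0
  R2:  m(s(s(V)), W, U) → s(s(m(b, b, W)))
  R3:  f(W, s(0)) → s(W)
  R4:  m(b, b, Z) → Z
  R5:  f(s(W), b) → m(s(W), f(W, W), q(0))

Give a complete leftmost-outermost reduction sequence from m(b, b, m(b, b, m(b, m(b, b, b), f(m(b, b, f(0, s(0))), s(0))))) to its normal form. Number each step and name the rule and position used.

1. m(b, b, m(b, b, m(b, m(b, b, b), f(m(b, b, f(0, s(0))), s(0)))))  →  m(b, b, m(b, m(b, b, b), f(m(b, b, f(0, s(0))), s(0))))   [R4 at ε]
2. m(b, b, m(b, m(b, b, b), f(m(b, b, f(0, s(0))), s(0))))  →  m(b, m(b, b, b), f(m(b, b, f(0, s(0))), s(0)))   [R4 at ε]
3. m(b, m(b, b, b), f(m(b, b, f(0, s(0))), s(0)))  →  m(b, b, f(m(b, b, f(0, s(0))), s(0)))   [R4 at 2]
4. m(b, b, f(m(b, b, f(0, s(0))), s(0)))  →  f(m(b, b, f(0, s(0))), s(0))   [R4 at ε]
5. f(m(b, b, f(0, s(0))), s(0))  →  s(m(b, b, f(0, s(0))))   [R3 at ε]
6. s(m(b, b, f(0, s(0))))  →  s(f(0, s(0)))   [R4 at 1]
7. s(f(0, s(0)))  →  s(s(0))   [R3 at 1]

s(s(0))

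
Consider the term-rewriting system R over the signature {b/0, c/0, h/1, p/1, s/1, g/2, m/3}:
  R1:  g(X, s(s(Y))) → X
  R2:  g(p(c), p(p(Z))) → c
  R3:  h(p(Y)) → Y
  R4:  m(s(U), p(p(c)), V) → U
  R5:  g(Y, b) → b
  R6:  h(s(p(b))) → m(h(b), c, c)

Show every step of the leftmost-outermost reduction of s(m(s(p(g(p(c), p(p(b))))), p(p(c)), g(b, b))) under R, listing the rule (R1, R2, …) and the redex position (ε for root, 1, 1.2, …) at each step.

s(p(c))

1. s(m(s(p(g(p(c), p(p(b))))), p(p(c)), g(b, b)))  →  s(p(g(p(c), p(p(b)))))   [R4 at 1]
2. s(p(g(p(c), p(p(b)))))  →  s(p(c))   [R2 at 1.1]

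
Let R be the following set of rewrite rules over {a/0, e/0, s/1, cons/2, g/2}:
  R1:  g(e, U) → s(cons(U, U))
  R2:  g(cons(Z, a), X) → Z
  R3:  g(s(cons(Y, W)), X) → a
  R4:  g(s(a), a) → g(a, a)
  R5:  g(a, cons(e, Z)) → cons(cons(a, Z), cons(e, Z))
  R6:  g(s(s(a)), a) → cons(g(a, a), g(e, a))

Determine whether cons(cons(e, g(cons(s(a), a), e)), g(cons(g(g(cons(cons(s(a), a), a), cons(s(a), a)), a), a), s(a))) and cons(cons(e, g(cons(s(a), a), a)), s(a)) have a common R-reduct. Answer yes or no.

Reduce t₁ = cons(cons(e, g(cons(s(a), a), e)), g(cons(g(g(cons(cons(s(a), a), a), cons(s(a), a)), a), a), s(a))):
1. cons(cons(e, g(cons(s(a), a), e)), g(cons(g(g(cons(cons(s(a), a), a), cons(s(a), a)), a), a), s(a)))  →  cons(cons(e, s(a)), g(cons(g(g(cons(cons(s(a), a), a), cons(s(a), a)), a), a), s(a)))   [R2 at 1.2]
2. cons(cons(e, s(a)), g(cons(g(g(cons(cons(s(a), a), a), cons(s(a), a)), a), a), s(a)))  →  cons(cons(e, s(a)), g(g(cons(cons(s(a), a), a), cons(s(a), a)), a))   [R2 at 2]
3. cons(cons(e, s(a)), g(g(cons(cons(s(a), a), a), cons(s(a), a)), a))  →  cons(cons(e, s(a)), g(cons(s(a), a), a))   [R2 at 2.1]
4. cons(cons(e, s(a)), g(cons(s(a), a), a))  →  cons(cons(e, s(a)), s(a))   [R2 at 2]

Reduce t₂ = cons(cons(e, g(cons(s(a), a), a)), s(a)):
1. cons(cons(e, g(cons(s(a), a), a)), s(a))  →  cons(cons(e, s(a)), s(a))   [R2 at 1.2]

yes — NF(t₁) = cons(cons(e, s(a)), s(a)), NF(t₂) = cons(cons(e, s(a)), s(a))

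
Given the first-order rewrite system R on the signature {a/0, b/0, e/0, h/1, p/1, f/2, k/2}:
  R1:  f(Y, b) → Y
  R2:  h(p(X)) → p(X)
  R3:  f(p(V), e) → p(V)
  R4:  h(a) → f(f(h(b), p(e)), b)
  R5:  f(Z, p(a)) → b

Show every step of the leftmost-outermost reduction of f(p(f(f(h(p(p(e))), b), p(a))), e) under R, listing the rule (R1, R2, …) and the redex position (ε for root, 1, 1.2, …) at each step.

1. f(p(f(f(h(p(p(e))), b), p(a))), e)  →  p(f(f(h(p(p(e))), b), p(a)))   [R3 at ε]
2. p(f(f(h(p(p(e))), b), p(a)))  →  p(b)   [R5 at 1]

p(b)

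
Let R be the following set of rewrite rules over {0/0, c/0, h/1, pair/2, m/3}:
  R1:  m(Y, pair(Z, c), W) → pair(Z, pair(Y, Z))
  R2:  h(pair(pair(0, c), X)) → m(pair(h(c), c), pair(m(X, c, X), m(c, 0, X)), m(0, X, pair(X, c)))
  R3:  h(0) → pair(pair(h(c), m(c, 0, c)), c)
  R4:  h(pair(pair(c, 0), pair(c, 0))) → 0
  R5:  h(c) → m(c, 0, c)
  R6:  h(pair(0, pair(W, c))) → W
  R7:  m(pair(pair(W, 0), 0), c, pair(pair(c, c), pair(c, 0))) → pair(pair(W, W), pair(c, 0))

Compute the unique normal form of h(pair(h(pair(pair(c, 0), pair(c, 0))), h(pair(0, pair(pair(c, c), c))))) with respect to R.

1. h(pair(h(pair(pair(c, 0), pair(c, 0))), h(pair(0, pair(pair(c, c), c)))))  →  h(pair(0, h(pair(0, pair(pair(c, c), c)))))   [R4 at 1.1]
2. h(pair(0, h(pair(0, pair(pair(c, c), c)))))  →  h(pair(0, pair(c, c)))   [R6 at 1.2]
3. h(pair(0, pair(c, c)))  →  c   [R6 at ε]

c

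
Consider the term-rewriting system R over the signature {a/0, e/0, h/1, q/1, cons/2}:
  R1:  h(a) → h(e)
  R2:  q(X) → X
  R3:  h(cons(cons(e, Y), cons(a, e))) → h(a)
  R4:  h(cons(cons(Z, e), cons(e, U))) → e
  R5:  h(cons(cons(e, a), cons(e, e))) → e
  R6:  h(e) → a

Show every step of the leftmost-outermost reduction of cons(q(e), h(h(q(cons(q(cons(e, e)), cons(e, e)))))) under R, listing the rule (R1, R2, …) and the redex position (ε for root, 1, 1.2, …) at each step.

1. cons(q(e), h(h(q(cons(q(cons(e, e)), cons(e, e))))))  →  cons(e, h(h(q(cons(q(cons(e, e)), cons(e, e))))))   [R2 at 1]
2. cons(e, h(h(q(cons(q(cons(e, e)), cons(e, e))))))  →  cons(e, h(h(cons(q(cons(e, e)), cons(e, e)))))   [R2 at 2.1.1]
3. cons(e, h(h(cons(q(cons(e, e)), cons(e, e)))))  →  cons(e, h(h(cons(cons(e, e), cons(e, e)))))   [R2 at 2.1.1.1]
4. cons(e, h(h(cons(cons(e, e), cons(e, e)))))  →  cons(e, h(e))   [R4 at 2.1]
5. cons(e, h(e))  →  cons(e, a)   [R6 at 2]

cons(e, a)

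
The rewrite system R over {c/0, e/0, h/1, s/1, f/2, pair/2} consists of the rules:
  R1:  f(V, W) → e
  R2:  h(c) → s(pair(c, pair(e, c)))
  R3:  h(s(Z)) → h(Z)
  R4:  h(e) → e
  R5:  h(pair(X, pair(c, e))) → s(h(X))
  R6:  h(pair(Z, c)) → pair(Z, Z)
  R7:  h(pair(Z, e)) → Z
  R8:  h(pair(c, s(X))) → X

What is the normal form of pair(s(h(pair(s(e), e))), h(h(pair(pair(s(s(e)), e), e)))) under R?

1. pair(s(h(pair(s(e), e))), h(h(pair(pair(s(s(e)), e), e))))  →  pair(s(s(e)), h(h(pair(pair(s(s(e)), e), e))))   [R7 at 1.1]
2. pair(s(s(e)), h(h(pair(pair(s(s(e)), e), e))))  →  pair(s(s(e)), h(pair(s(s(e)), e)))   [R7 at 2.1]
3. pair(s(s(e)), h(pair(s(s(e)), e)))  →  pair(s(s(e)), s(s(e)))   [R7 at 2]

pair(s(s(e)), s(s(e)))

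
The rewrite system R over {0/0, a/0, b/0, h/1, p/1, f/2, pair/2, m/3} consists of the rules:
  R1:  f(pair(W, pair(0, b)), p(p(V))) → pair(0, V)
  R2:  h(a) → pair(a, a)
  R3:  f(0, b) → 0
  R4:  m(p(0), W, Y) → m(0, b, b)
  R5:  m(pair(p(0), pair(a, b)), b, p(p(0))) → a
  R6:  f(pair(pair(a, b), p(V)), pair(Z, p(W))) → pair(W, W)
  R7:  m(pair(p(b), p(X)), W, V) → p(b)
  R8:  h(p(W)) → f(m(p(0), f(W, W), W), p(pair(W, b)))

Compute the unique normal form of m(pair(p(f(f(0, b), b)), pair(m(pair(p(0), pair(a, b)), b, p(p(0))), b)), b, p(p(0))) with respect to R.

a

1. m(pair(p(f(f(0, b), b)), pair(m(pair(p(0), pair(a, b)), b, p(p(0))), b)), b, p(p(0)))  →  m(pair(p(f(0, b)), pair(m(pair(p(0), pair(a, b)), b, p(p(0))), b)), b, p(p(0)))   [R3 at 1.1.1.1]
2. m(pair(p(f(0, b)), pair(m(pair(p(0), pair(a, b)), b, p(p(0))), b)), b, p(p(0)))  →  m(pair(p(0), pair(m(pair(p(0), pair(a, b)), b, p(p(0))), b)), b, p(p(0)))   [R3 at 1.1.1]
3. m(pair(p(0), pair(m(pair(p(0), pair(a, b)), b, p(p(0))), b)), b, p(p(0)))  →  m(pair(p(0), pair(a, b)), b, p(p(0)))   [R5 at 1.2.1]
4. m(pair(p(0), pair(a, b)), b, p(p(0)))  →  a   [R5 at ε]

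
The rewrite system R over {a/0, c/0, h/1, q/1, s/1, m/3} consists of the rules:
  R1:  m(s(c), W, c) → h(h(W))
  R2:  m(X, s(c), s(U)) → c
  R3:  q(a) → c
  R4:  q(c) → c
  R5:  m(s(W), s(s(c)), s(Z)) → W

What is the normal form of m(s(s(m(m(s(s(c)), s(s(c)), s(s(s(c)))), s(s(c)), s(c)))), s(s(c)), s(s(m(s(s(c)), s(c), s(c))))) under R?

s(c)

1. m(s(s(m(m(s(s(c)), s(s(c)), s(s(s(c)))), s(s(c)), s(c)))), s(s(c)), s(s(m(s(s(c)), s(c), s(c)))))  →  s(m(m(s(s(c)), s(s(c)), s(s(s(c)))), s(s(c)), s(c)))   [R5 at ε]
2. s(m(m(s(s(c)), s(s(c)), s(s(s(c)))), s(s(c)), s(c)))  →  s(m(s(c), s(s(c)), s(c)))   [R5 at 1.1]
3. s(m(s(c), s(s(c)), s(c)))  →  s(c)   [R5 at 1]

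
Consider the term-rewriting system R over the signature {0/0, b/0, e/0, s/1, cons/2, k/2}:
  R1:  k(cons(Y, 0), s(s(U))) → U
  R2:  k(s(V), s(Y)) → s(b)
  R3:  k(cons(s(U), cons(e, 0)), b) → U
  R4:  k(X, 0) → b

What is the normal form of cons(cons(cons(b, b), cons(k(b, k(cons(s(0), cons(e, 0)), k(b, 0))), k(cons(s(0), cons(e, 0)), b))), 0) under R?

1. cons(cons(cons(b, b), cons(k(b, k(cons(s(0), cons(e, 0)), k(b, 0))), k(cons(s(0), cons(e, 0)), b))), 0)  →  cons(cons(cons(b, b), cons(k(b, k(cons(s(0), cons(e, 0)), b)), k(cons(s(0), cons(e, 0)), b))), 0)   [R4 at 1.2.1.2.2]
2. cons(cons(cons(b, b), cons(k(b, k(cons(s(0), cons(e, 0)), b)), k(cons(s(0), cons(e, 0)), b))), 0)  →  cons(cons(cons(b, b), cons(k(b, 0), k(cons(s(0), cons(e, 0)), b))), 0)   [R3 at 1.2.1.2]
3. cons(cons(cons(b, b), cons(k(b, 0), k(cons(s(0), cons(e, 0)), b))), 0)  →  cons(cons(cons(b, b), cons(b, k(cons(s(0), cons(e, 0)), b))), 0)   [R4 at 1.2.1]
4. cons(cons(cons(b, b), cons(b, k(cons(s(0), cons(e, 0)), b))), 0)  →  cons(cons(cons(b, b), cons(b, 0)), 0)   [R3 at 1.2.2]

cons(cons(cons(b, b), cons(b, 0)), 0)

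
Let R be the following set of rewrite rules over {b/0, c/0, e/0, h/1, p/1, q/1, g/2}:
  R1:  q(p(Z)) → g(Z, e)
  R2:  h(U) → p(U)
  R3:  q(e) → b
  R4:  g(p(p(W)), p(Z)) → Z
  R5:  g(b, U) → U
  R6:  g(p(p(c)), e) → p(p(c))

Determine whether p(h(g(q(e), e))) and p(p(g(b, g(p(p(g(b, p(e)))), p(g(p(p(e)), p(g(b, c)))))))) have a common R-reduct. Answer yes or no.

Reduce t₁ = p(h(g(q(e), e))):
1. p(h(g(q(e), e)))  →  p(p(g(q(e), e)))   [R2 at 1]
2. p(p(g(q(e), e)))  →  p(p(g(b, e)))   [R3 at 1.1.1]
3. p(p(g(b, e)))  →  p(p(e))   [R5 at 1.1]

Reduce t₂ = p(p(g(b, g(p(p(g(b, p(e)))), p(g(p(p(e)), p(g(b, c)))))))):
1. p(p(g(b, g(p(p(g(b, p(e)))), p(g(p(p(e)), p(g(b, c))))))))  →  p(p(g(p(p(g(b, p(e)))), p(g(p(p(e)), p(g(b, c)))))))   [R5 at 1.1]
2. p(p(g(p(p(g(b, p(e)))), p(g(p(p(e)), p(g(b, c)))))))  →  p(p(g(p(p(e)), p(g(b, c)))))   [R4 at 1.1]
3. p(p(g(p(p(e)), p(g(b, c)))))  →  p(p(g(b, c)))   [R4 at 1.1]
4. p(p(g(b, c)))  →  p(p(c))   [R5 at 1.1]

no — NF(t₁) = p(p(e)), NF(t₂) = p(p(c))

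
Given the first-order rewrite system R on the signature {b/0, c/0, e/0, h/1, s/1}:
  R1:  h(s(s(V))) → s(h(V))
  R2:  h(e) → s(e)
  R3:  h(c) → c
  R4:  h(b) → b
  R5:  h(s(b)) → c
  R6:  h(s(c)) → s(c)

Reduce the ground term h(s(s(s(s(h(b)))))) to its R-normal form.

1. h(s(s(s(s(h(b))))))  →  s(h(s(s(h(b)))))   [R1 at ε]
2. s(h(s(s(h(b)))))  →  s(s(h(h(b))))   [R1 at 1]
3. s(s(h(h(b))))  →  s(s(h(b)))   [R4 at 1.1.1]
4. s(s(h(b)))  →  s(s(b))   [R4 at 1.1]

s(s(b))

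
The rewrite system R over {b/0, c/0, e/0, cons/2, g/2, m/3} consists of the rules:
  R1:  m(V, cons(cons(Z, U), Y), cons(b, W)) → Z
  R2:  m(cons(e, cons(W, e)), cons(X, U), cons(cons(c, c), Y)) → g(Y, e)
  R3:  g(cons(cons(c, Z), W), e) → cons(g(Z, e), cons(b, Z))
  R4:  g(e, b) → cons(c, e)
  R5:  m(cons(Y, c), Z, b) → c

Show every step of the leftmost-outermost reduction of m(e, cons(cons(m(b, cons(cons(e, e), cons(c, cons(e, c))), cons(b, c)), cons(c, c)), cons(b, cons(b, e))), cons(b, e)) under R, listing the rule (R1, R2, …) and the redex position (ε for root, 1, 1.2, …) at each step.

e

1. m(e, cons(cons(m(b, cons(cons(e, e), cons(c, cons(e, c))), cons(b, c)), cons(c, c)), cons(b, cons(b, e))), cons(b, e))  →  m(b, cons(cons(e, e), cons(c, cons(e, c))), cons(b, c))   [R1 at ε]
2. m(b, cons(cons(e, e), cons(c, cons(e, c))), cons(b, c))  →  e   [R1 at ε]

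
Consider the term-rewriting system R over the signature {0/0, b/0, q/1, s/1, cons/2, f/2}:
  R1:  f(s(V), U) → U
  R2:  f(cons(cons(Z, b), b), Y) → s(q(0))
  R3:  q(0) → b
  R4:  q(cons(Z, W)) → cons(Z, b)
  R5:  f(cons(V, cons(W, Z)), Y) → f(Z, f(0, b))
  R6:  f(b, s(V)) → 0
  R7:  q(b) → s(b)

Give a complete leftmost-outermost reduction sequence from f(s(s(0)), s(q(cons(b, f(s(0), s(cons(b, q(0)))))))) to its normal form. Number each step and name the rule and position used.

s(cons(b, b))

1. f(s(s(0)), s(q(cons(b, f(s(0), s(cons(b, q(0))))))))  →  s(q(cons(b, f(s(0), s(cons(b, q(0)))))))   [R1 at ε]
2. s(q(cons(b, f(s(0), s(cons(b, q(0)))))))  →  s(cons(b, b))   [R4 at 1]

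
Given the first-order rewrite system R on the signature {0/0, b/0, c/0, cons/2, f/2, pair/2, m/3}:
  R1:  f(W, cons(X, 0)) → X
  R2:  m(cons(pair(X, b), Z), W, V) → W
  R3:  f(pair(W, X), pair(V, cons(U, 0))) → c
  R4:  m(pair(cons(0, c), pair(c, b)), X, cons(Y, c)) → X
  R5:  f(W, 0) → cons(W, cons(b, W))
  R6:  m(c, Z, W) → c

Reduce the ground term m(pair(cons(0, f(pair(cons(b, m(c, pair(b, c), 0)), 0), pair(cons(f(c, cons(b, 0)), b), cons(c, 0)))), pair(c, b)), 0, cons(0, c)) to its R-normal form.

0

1. m(pair(cons(0, f(pair(cons(b, m(c, pair(b, c), 0)), 0), pair(cons(f(c, cons(b, 0)), b), cons(c, 0)))), pair(c, b)), 0, cons(0, c))  →  m(pair(cons(0, c), pair(c, b)), 0, cons(0, c))   [R3 at 1.1.2]
2. m(pair(cons(0, c), pair(c, b)), 0, cons(0, c))  →  0   [R4 at ε]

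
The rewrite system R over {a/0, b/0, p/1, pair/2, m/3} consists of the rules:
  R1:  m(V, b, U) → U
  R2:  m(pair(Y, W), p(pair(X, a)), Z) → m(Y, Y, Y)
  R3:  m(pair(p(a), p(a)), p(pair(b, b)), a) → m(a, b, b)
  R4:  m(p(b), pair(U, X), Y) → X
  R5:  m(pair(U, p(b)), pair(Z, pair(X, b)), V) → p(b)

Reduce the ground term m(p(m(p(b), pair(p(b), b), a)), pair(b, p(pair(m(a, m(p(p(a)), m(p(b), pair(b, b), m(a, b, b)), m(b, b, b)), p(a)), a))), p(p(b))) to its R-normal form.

p(pair(p(a), a))

1. m(p(m(p(b), pair(p(b), b), a)), pair(b, p(pair(m(a, m(p(p(a)), m(p(b), pair(b, b), m(a, b, b)), m(b, b, b)), p(a)), a))), p(p(b)))  →  m(p(b), pair(b, p(pair(m(a, m(p(p(a)), m(p(b), pair(b, b), m(a, b, b)), m(b, b, b)), p(a)), a))), p(p(b)))   [R4 at 1.1]
2. m(p(b), pair(b, p(pair(m(a, m(p(p(a)), m(p(b), pair(b, b), m(a, b, b)), m(b, b, b)), p(a)), a))), p(p(b)))  →  p(pair(m(a, m(p(p(a)), m(p(b), pair(b, b), m(a, b, b)), m(b, b, b)), p(a)), a))   [R4 at ε]
3. p(pair(m(a, m(p(p(a)), m(p(b), pair(b, b), m(a, b, b)), m(b, b, b)), p(a)), a))  →  p(pair(m(a, m(p(p(a)), b, m(b, b, b)), p(a)), a))   [R4 at 1.1.2.2]
4. p(pair(m(a, m(p(p(a)), b, m(b, b, b)), p(a)), a))  →  p(pair(m(a, m(b, b, b), p(a)), a))   [R1 at 1.1.2]
5. p(pair(m(a, m(b, b, b), p(a)), a))  →  p(pair(m(a, b, p(a)), a))   [R1 at 1.1.2]
6. p(pair(m(a, b, p(a)), a))  →  p(pair(p(a), a))   [R1 at 1.1]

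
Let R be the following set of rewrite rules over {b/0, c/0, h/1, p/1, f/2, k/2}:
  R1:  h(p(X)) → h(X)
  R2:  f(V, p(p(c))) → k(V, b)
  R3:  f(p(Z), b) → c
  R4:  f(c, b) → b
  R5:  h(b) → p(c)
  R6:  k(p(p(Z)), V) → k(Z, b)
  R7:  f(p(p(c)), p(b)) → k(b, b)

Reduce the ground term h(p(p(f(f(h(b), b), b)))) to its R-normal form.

p(c)

1. h(p(p(f(f(h(b), b), b))))  →  h(p(f(f(h(b), b), b)))   [R1 at ε]
2. h(p(f(f(h(b), b), b)))  →  h(f(f(h(b), b), b))   [R1 at ε]
3. h(f(f(h(b), b), b))  →  h(f(f(p(c), b), b))   [R5 at 1.1.1]
4. h(f(f(p(c), b), b))  →  h(f(c, b))   [R3 at 1.1]
5. h(f(c, b))  →  h(b)   [R4 at 1]
6. h(b)  →  p(c)   [R5 at ε]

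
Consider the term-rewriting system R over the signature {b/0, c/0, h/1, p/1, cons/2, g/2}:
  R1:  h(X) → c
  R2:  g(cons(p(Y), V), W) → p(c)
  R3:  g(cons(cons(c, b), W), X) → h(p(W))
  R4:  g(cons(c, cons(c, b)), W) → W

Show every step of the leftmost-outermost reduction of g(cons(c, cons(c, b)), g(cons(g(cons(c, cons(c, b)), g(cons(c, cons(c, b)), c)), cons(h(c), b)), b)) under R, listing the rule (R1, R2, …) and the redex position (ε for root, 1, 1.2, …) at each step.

1. g(cons(c, cons(c, b)), g(cons(g(cons(c, cons(c, b)), g(cons(c, cons(c, b)), c)), cons(h(c), b)), b))  →  g(cons(g(cons(c, cons(c, b)), g(cons(c, cons(c, b)), c)), cons(h(c), b)), b)   [R4 at ε]
2. g(cons(g(cons(c, cons(c, b)), g(cons(c, cons(c, b)), c)), cons(h(c), b)), b)  →  g(cons(g(cons(c, cons(c, b)), c), cons(h(c), b)), b)   [R4 at 1.1]
3. g(cons(g(cons(c, cons(c, b)), c), cons(h(c), b)), b)  →  g(cons(c, cons(h(c), b)), b)   [R4 at 1.1]
4. g(cons(c, cons(h(c), b)), b)  →  g(cons(c, cons(c, b)), b)   [R1 at 1.2.1]
5. g(cons(c, cons(c, b)), b)  →  b   [R4 at ε]

b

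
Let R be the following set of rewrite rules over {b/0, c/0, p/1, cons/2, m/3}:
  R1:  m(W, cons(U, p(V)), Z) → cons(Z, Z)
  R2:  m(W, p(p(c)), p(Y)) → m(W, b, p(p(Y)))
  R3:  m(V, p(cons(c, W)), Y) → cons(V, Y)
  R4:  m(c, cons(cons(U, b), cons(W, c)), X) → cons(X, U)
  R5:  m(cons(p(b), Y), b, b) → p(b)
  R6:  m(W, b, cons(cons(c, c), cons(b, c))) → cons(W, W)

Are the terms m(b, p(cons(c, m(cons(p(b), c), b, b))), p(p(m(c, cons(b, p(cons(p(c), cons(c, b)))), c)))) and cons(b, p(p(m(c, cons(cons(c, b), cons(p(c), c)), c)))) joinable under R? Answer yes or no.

yes — NF(t₁) = cons(b, p(p(cons(c, c)))), NF(t₂) = cons(b, p(p(cons(c, c))))

Reduce t₁ = m(b, p(cons(c, m(cons(p(b), c), b, b))), p(p(m(c, cons(b, p(cons(p(c), cons(c, b)))), c)))):
1. m(b, p(cons(c, m(cons(p(b), c), b, b))), p(p(m(c, cons(b, p(cons(p(c), cons(c, b)))), c))))  →  cons(b, p(p(m(c, cons(b, p(cons(p(c), cons(c, b)))), c))))   [R3 at ε]
2. cons(b, p(p(m(c, cons(b, p(cons(p(c), cons(c, b)))), c))))  →  cons(b, p(p(cons(c, c))))   [R1 at 2.1.1]

Reduce t₂ = cons(b, p(p(m(c, cons(cons(c, b), cons(p(c), c)), c)))):
1. cons(b, p(p(m(c, cons(cons(c, b), cons(p(c), c)), c))))  →  cons(b, p(p(cons(c, c))))   [R4 at 2.1.1]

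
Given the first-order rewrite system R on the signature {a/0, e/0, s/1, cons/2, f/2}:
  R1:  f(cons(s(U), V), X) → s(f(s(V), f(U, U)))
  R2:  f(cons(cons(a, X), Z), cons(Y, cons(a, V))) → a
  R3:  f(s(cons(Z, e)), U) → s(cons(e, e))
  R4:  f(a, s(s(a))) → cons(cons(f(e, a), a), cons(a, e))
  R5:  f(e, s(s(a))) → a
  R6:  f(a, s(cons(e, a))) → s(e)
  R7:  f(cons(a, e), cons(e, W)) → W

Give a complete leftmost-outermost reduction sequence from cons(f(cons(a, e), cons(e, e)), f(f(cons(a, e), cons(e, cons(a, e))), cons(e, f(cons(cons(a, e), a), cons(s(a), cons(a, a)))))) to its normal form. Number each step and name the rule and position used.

cons(e, a)

1. cons(f(cons(a, e), cons(e, e)), f(f(cons(a, e), cons(e, cons(a, e))), cons(e, f(cons(cons(a, e), a), cons(s(a), cons(a, a))))))  →  cons(e, f(f(cons(a, e), cons(e, cons(a, e))), cons(e, f(cons(cons(a, e), a), cons(s(a), cons(a, a))))))   [R7 at 1]
2. cons(e, f(f(cons(a, e), cons(e, cons(a, e))), cons(e, f(cons(cons(a, e), a), cons(s(a), cons(a, a))))))  →  cons(e, f(cons(a, e), cons(e, f(cons(cons(a, e), a), cons(s(a), cons(a, a))))))   [R7 at 2.1]
3. cons(e, f(cons(a, e), cons(e, f(cons(cons(a, e), a), cons(s(a), cons(a, a))))))  →  cons(e, f(cons(cons(a, e), a), cons(s(a), cons(a, a))))   [R7 at 2]
4. cons(e, f(cons(cons(a, e), a), cons(s(a), cons(a, a))))  →  cons(e, a)   [R2 at 2]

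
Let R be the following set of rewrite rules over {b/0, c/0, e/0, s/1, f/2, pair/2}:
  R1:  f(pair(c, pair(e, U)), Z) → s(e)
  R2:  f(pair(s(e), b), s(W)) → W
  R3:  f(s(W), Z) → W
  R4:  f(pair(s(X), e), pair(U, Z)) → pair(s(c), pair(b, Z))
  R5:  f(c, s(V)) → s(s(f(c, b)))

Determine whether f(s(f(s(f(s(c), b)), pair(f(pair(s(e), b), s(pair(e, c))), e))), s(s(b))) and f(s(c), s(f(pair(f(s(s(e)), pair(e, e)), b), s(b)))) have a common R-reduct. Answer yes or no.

yes — NF(t₁) = c, NF(t₂) = c

Reduce t₁ = f(s(f(s(f(s(c), b)), pair(f(pair(s(e), b), s(pair(e, c))), e))), s(s(b))):
1. f(s(f(s(f(s(c), b)), pair(f(pair(s(e), b), s(pair(e, c))), e))), s(s(b)))  →  f(s(f(s(c), b)), pair(f(pair(s(e), b), s(pair(e, c))), e))   [R3 at ε]
2. f(s(f(s(c), b)), pair(f(pair(s(e), b), s(pair(e, c))), e))  →  f(s(c), b)   [R3 at ε]
3. f(s(c), b)  →  c   [R3 at ε]

Reduce t₂ = f(s(c), s(f(pair(f(s(s(e)), pair(e, e)), b), s(b)))):
1. f(s(c), s(f(pair(f(s(s(e)), pair(e, e)), b), s(b))))  →  c   [R3 at ε]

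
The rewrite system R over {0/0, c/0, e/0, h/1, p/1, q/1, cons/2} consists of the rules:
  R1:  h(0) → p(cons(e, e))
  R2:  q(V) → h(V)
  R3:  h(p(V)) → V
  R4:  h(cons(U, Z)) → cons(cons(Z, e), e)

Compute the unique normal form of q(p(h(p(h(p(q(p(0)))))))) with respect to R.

1. q(p(h(p(h(p(q(p(0))))))))  →  h(p(h(p(h(p(q(p(0))))))))   [R2 at ε]
2. h(p(h(p(h(p(q(p(0))))))))  →  h(p(h(p(q(p(0))))))   [R3 at ε]
3. h(p(h(p(q(p(0))))))  →  h(p(q(p(0))))   [R3 at ε]
4. h(p(q(p(0))))  →  q(p(0))   [R3 at ε]
5. q(p(0))  →  h(p(0))   [R2 at ε]
6. h(p(0))  →  0   [R3 at ε]

0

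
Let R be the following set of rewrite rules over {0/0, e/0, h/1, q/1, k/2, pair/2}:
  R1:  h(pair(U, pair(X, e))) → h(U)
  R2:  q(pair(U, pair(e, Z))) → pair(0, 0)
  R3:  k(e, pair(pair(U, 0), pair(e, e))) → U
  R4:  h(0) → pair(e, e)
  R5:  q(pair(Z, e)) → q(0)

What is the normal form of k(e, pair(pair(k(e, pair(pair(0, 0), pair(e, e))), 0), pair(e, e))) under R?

1. k(e, pair(pair(k(e, pair(pair(0, 0), pair(e, e))), 0), pair(e, e)))  →  k(e, pair(pair(0, 0), pair(e, e)))   [R3 at ε]
2. k(e, pair(pair(0, 0), pair(e, e)))  →  0   [R3 at ε]

0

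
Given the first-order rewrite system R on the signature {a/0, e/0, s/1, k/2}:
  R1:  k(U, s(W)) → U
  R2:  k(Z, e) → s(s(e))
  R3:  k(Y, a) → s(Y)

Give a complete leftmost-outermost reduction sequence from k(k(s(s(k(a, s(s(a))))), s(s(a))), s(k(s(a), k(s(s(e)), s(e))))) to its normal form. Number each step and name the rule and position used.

s(s(a))

1. k(k(s(s(k(a, s(s(a))))), s(s(a))), s(k(s(a), k(s(s(e)), s(e)))))  →  k(s(s(k(a, s(s(a))))), s(s(a)))   [R1 at ε]
2. k(s(s(k(a, s(s(a))))), s(s(a)))  →  s(s(k(a, s(s(a)))))   [R1 at ε]
3. s(s(k(a, s(s(a)))))  →  s(s(a))   [R1 at 1.1]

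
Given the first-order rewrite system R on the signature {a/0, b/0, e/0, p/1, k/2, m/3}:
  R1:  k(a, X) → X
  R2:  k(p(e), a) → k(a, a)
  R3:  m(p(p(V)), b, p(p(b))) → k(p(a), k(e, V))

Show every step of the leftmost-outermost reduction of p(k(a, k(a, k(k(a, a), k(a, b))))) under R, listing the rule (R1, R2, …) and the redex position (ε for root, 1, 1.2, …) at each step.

1. p(k(a, k(a, k(k(a, a), k(a, b)))))  →  p(k(a, k(k(a, a), k(a, b))))   [R1 at 1]
2. p(k(a, k(k(a, a), k(a, b))))  →  p(k(k(a, a), k(a, b)))   [R1 at 1]
3. p(k(k(a, a), k(a, b)))  →  p(k(a, k(a, b)))   [R1 at 1.1]
4. p(k(a, k(a, b)))  →  p(k(a, b))   [R1 at 1]
5. p(k(a, b))  →  p(b)   [R1 at 1]

p(b)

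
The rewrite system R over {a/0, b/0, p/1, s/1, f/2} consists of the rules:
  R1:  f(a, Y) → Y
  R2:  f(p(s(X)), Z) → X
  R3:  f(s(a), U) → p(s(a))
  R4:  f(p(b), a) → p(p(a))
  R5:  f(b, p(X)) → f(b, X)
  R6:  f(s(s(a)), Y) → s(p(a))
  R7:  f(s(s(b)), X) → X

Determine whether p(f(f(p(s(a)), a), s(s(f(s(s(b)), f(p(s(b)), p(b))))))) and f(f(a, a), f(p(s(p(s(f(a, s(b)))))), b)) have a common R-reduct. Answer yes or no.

Reduce t₁ = p(f(f(p(s(a)), a), s(s(f(s(s(b)), f(p(s(b)), p(b))))))):
1. p(f(f(p(s(a)), a), s(s(f(s(s(b)), f(p(s(b)), p(b)))))))  →  p(f(a, s(s(f(s(s(b)), f(p(s(b)), p(b)))))))   [R2 at 1.1]
2. p(f(a, s(s(f(s(s(b)), f(p(s(b)), p(b)))))))  →  p(s(s(f(s(s(b)), f(p(s(b)), p(b))))))   [R1 at 1]
3. p(s(s(f(s(s(b)), f(p(s(b)), p(b))))))  →  p(s(s(f(p(s(b)), p(b)))))   [R7 at 1.1.1]
4. p(s(s(f(p(s(b)), p(b)))))  →  p(s(s(b)))   [R2 at 1.1.1]

Reduce t₂ = f(f(a, a), f(p(s(p(s(f(a, s(b)))))), b)):
1. f(f(a, a), f(p(s(p(s(f(a, s(b)))))), b))  →  f(a, f(p(s(p(s(f(a, s(b)))))), b))   [R1 at 1]
2. f(a, f(p(s(p(s(f(a, s(b)))))), b))  →  f(p(s(p(s(f(a, s(b)))))), b)   [R1 at ε]
3. f(p(s(p(s(f(a, s(b)))))), b)  →  p(s(f(a, s(b))))   [R2 at ε]
4. p(s(f(a, s(b))))  →  p(s(s(b)))   [R1 at 1.1]

yes — NF(t₁) = p(s(s(b))), NF(t₂) = p(s(s(b)))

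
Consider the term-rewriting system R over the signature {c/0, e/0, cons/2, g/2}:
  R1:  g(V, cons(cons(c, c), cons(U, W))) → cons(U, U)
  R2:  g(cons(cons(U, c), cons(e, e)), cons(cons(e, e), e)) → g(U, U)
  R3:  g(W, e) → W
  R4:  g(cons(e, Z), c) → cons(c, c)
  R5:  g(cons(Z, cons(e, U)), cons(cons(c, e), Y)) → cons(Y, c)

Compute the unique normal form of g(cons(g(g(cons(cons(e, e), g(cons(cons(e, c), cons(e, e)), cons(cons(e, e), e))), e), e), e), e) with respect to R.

1. g(cons(g(g(cons(cons(e, e), g(cons(cons(e, c), cons(e, e)), cons(cons(e, e), e))), e), e), e), e)  →  cons(g(g(cons(cons(e, e), g(cons(cons(e, c), cons(e, e)), cons(cons(e, e), e))), e), e), e)   [R3 at ε]
2. cons(g(g(cons(cons(e, e), g(cons(cons(e, c), cons(e, e)), cons(cons(e, e), e))), e), e), e)  →  cons(g(cons(cons(e, e), g(cons(cons(e, c), cons(e, e)), cons(cons(e, e), e))), e), e)   [R3 at 1]
3. cons(g(cons(cons(e, e), g(cons(cons(e, c), cons(e, e)), cons(cons(e, e), e))), e), e)  →  cons(cons(cons(e, e), g(cons(cons(e, c), cons(e, e)), cons(cons(e, e), e))), e)   [R3 at 1]
4. cons(cons(cons(e, e), g(cons(cons(e, c), cons(e, e)), cons(cons(e, e), e))), e)  →  cons(cons(cons(e, e), g(e, e)), e)   [R2 at 1.2]
5. cons(cons(cons(e, e), g(e, e)), e)  →  cons(cons(cons(e, e), e), e)   [R3 at 1.2]

cons(cons(cons(e, e), e), e)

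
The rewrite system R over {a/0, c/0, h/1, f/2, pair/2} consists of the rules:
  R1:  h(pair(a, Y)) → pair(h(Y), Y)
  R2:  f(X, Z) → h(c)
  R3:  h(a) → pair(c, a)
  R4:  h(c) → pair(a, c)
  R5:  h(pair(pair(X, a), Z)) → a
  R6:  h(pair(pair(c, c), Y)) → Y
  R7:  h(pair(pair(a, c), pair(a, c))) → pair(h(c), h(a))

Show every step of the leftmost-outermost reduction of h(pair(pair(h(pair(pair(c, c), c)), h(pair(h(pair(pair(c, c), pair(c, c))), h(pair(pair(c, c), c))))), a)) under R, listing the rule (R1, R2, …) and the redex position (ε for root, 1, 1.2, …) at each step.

1. h(pair(pair(h(pair(pair(c, c), c)), h(pair(h(pair(pair(c, c), pair(c, c))), h(pair(pair(c, c), c))))), a))  →  h(pair(pair(c, h(pair(h(pair(pair(c, c), pair(c, c))), h(pair(pair(c, c), c))))), a))   [R6 at 1.1.1]
2. h(pair(pair(c, h(pair(h(pair(pair(c, c), pair(c, c))), h(pair(pair(c, c), c))))), a))  →  h(pair(pair(c, h(pair(pair(c, c), h(pair(pair(c, c), c))))), a))   [R6 at 1.1.2.1.1]
3. h(pair(pair(c, h(pair(pair(c, c), h(pair(pair(c, c), c))))), a))  →  h(pair(pair(c, h(pair(pair(c, c), c))), a))   [R6 at 1.1.2]
4. h(pair(pair(c, h(pair(pair(c, c), c))), a))  →  h(pair(pair(c, c), a))   [R6 at 1.1.2]
5. h(pair(pair(c, c), a))  →  a   [R6 at ε]

a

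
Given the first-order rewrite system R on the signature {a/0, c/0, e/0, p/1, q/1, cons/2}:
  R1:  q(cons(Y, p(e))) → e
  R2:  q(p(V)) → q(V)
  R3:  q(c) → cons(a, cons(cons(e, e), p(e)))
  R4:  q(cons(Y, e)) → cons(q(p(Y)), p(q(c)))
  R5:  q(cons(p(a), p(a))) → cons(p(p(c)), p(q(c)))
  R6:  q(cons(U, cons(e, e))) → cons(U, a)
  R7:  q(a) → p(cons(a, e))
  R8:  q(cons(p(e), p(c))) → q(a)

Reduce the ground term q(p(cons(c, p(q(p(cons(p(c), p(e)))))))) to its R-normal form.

e

1. q(p(cons(c, p(q(p(cons(p(c), p(e))))))))  →  q(cons(c, p(q(p(cons(p(c), p(e)))))))   [R2 at ε]
2. q(cons(c, p(q(p(cons(p(c), p(e)))))))  →  q(cons(c, p(q(cons(p(c), p(e))))))   [R2 at 1.2.1]
3. q(cons(c, p(q(cons(p(c), p(e))))))  →  q(cons(c, p(e)))   [R1 at 1.2.1]
4. q(cons(c, p(e)))  →  e   [R1 at ε]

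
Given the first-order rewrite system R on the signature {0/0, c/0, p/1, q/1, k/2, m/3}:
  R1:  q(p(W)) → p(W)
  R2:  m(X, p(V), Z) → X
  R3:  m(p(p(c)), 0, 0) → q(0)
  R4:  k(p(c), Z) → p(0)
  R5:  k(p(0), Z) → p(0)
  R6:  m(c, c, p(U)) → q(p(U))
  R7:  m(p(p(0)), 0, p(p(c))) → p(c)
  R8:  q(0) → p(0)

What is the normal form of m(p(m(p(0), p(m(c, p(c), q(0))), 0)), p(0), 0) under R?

p(p(0))

1. m(p(m(p(0), p(m(c, p(c), q(0))), 0)), p(0), 0)  →  p(m(p(0), p(m(c, p(c), q(0))), 0))   [R2 at ε]
2. p(m(p(0), p(m(c, p(c), q(0))), 0))  →  p(p(0))   [R2 at 1]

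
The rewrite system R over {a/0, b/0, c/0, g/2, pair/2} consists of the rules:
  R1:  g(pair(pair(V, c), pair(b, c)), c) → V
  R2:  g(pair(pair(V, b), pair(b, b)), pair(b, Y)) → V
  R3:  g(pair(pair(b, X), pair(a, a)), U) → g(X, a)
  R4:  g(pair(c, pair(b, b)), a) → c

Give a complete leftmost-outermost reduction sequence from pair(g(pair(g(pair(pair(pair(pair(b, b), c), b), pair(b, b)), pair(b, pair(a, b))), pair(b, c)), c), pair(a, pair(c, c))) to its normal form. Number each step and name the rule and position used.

pair(pair(b, b), pair(a, pair(c, c)))

1. pair(g(pair(g(pair(pair(pair(pair(b, b), c), b), pair(b, b)), pair(b, pair(a, b))), pair(b, c)), c), pair(a, pair(c, c)))  →  pair(g(pair(pair(pair(b, b), c), pair(b, c)), c), pair(a, pair(c, c)))   [R2 at 1.1.1]
2. pair(g(pair(pair(pair(b, b), c), pair(b, c)), c), pair(a, pair(c, c)))  →  pair(pair(b, b), pair(a, pair(c, c)))   [R1 at 1]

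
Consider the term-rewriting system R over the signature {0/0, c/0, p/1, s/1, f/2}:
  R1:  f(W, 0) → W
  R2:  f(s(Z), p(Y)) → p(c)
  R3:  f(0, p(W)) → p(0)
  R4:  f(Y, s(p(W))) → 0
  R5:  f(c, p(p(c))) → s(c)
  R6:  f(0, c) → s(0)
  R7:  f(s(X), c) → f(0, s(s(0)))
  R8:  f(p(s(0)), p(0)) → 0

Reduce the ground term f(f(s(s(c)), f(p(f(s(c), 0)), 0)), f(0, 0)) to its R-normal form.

1. f(f(s(s(c)), f(p(f(s(c), 0)), 0)), f(0, 0))  →  f(f(s(s(c)), p(f(s(c), 0))), f(0, 0))   [R1 at 1.2]
2. f(f(s(s(c)), p(f(s(c), 0))), f(0, 0))  →  f(p(c), f(0, 0))   [R2 at 1]
3. f(p(c), f(0, 0))  →  f(p(c), 0)   [R1 at 2]
4. f(p(c), 0)  →  p(c)   [R1 at ε]

p(c)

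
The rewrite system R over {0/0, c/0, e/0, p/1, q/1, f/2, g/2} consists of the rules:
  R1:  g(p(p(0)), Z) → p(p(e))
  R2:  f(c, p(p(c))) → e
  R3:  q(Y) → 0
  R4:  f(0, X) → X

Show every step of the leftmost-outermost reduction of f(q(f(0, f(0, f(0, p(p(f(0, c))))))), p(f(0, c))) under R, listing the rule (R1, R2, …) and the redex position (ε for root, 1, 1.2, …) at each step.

1. f(q(f(0, f(0, f(0, p(p(f(0, c))))))), p(f(0, c)))  →  f(0, p(f(0, c)))   [R3 at 1]
2. f(0, p(f(0, c)))  →  p(f(0, c))   [R4 at ε]
3. p(f(0, c))  →  p(c)   [R4 at 1]

p(c)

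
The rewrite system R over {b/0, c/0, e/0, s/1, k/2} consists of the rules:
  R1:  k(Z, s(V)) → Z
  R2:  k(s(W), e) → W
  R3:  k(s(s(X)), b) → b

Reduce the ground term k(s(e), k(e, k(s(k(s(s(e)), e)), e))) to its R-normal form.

e

1. k(s(e), k(e, k(s(k(s(s(e)), e)), e)))  →  k(s(e), k(e, k(s(s(e)), e)))   [R2 at 2.2]
2. k(s(e), k(e, k(s(s(e)), e)))  →  k(s(e), k(e, s(e)))   [R2 at 2.2]
3. k(s(e), k(e, s(e)))  →  k(s(e), e)   [R1 at 2]
4. k(s(e), e)  →  e   [R2 at ε]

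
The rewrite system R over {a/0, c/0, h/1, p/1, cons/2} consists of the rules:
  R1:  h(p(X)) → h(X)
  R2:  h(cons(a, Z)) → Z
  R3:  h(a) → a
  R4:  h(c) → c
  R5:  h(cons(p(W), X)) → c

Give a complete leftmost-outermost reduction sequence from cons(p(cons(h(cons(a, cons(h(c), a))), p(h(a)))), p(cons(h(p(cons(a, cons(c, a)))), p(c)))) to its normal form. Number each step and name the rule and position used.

cons(p(cons(cons(c, a), p(a))), p(cons(cons(c, a), p(c))))

1. cons(p(cons(h(cons(a, cons(h(c), a))), p(h(a)))), p(cons(h(p(cons(a, cons(c, a)))), p(c))))  →  cons(p(cons(cons(h(c), a), p(h(a)))), p(cons(h(p(cons(a, cons(c, a)))), p(c))))   [R2 at 1.1.1]
2. cons(p(cons(cons(h(c), a), p(h(a)))), p(cons(h(p(cons(a, cons(c, a)))), p(c))))  →  cons(p(cons(cons(c, a), p(h(a)))), p(cons(h(p(cons(a, cons(c, a)))), p(c))))   [R4 at 1.1.1.1]
3. cons(p(cons(cons(c, a), p(h(a)))), p(cons(h(p(cons(a, cons(c, a)))), p(c))))  →  cons(p(cons(cons(c, a), p(a))), p(cons(h(p(cons(a, cons(c, a)))), p(c))))   [R3 at 1.1.2.1]
4. cons(p(cons(cons(c, a), p(a))), p(cons(h(p(cons(a, cons(c, a)))), p(c))))  →  cons(p(cons(cons(c, a), p(a))), p(cons(h(cons(a, cons(c, a))), p(c))))   [R1 at 2.1.1]
5. cons(p(cons(cons(c, a), p(a))), p(cons(h(cons(a, cons(c, a))), p(c))))  →  cons(p(cons(cons(c, a), p(a))), p(cons(cons(c, a), p(c))))   [R2 at 2.1.1]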